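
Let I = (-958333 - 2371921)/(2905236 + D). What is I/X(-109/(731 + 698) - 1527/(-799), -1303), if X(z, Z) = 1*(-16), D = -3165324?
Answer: -1665127/2080704 ≈ -0.80027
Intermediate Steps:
X(z, Z) = -16
I = 1665127/130044 (I = (-958333 - 2371921)/(2905236 - 3165324) = -3330254/(-260088) = -3330254*(-1/260088) = 1665127/130044 ≈ 12.804)
I/X(-109/(731 + 698) - 1527/(-799), -1303) = (1665127/130044)/(-16) = (1665127/130044)*(-1/16) = -1665127/2080704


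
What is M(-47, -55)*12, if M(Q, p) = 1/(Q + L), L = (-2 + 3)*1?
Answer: -6/23 ≈ -0.26087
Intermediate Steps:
L = 1 (L = 1*1 = 1)
M(Q, p) = 1/(1 + Q) (M(Q, p) = 1/(Q + 1) = 1/(1 + Q))
M(-47, -55)*12 = 12/(1 - 47) = 12/(-46) = -1/46*12 = -6/23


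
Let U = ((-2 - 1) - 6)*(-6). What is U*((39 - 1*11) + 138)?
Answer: 8964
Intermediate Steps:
U = 54 (U = (-3 - 6)*(-6) = -9*(-6) = 54)
U*((39 - 1*11) + 138) = 54*((39 - 1*11) + 138) = 54*((39 - 11) + 138) = 54*(28 + 138) = 54*166 = 8964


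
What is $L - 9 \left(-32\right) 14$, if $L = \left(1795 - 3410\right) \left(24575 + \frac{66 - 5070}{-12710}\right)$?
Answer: $- \frac{50439925849}{1271} \approx -3.9685 \cdot 10^{7}$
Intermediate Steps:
$L = - \frac{50445050521}{1271}$ ($L = - 1615 \left(24575 + \left(66 - 5070\right) \left(- \frac{1}{12710}\right)\right) = - 1615 \left(24575 - - \frac{2502}{6355}\right) = - 1615 \left(24575 + \frac{2502}{6355}\right) = \left(-1615\right) \frac{156176627}{6355} = - \frac{50445050521}{1271} \approx -3.9689 \cdot 10^{7}$)
$L - 9 \left(-32\right) 14 = - \frac{50445050521}{1271} - 9 \left(-32\right) 14 = - \frac{50445050521}{1271} - \left(-288\right) 14 = - \frac{50445050521}{1271} - -4032 = - \frac{50445050521}{1271} + 4032 = - \frac{50439925849}{1271}$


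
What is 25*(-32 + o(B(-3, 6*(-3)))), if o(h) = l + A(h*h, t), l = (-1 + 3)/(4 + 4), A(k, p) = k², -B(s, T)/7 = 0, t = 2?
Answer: -3175/4 ≈ -793.75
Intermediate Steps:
B(s, T) = 0 (B(s, T) = -7*0 = 0)
l = ¼ (l = 2/8 = 2*(⅛) = ¼ ≈ 0.25000)
o(h) = ¼ + h⁴ (o(h) = ¼ + (h*h)² = ¼ + (h²)² = ¼ + h⁴)
25*(-32 + o(B(-3, 6*(-3)))) = 25*(-32 + (¼ + 0⁴)) = 25*(-32 + (¼ + 0)) = 25*(-32 + ¼) = 25*(-127/4) = -3175/4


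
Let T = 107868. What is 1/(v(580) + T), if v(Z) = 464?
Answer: 1/108332 ≈ 9.2309e-6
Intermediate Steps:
1/(v(580) + T) = 1/(464 + 107868) = 1/108332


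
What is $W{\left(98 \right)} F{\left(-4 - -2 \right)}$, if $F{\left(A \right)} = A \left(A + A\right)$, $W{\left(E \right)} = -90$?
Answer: $-720$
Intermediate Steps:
$F{\left(A \right)} = 2 A^{2}$ ($F{\left(A \right)} = A 2 A = 2 A^{2}$)
$W{\left(98 \right)} F{\left(-4 - -2 \right)} = - 90 \cdot 2 \left(-4 - -2\right)^{2} = - 90 \cdot 2 \left(-4 + 2\right)^{2} = - 90 \cdot 2 \left(-2\right)^{2} = - 90 \cdot 2 \cdot 4 = \left(-90\right) 8 = -720$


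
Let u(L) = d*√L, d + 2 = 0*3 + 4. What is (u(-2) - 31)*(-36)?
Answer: 1116 - 72*I*√2 ≈ 1116.0 - 101.82*I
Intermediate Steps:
d = 2 (d = -2 + (0*3 + 4) = -2 + (0 + 4) = -2 + 4 = 2)
u(L) = 2*√L
(u(-2) - 31)*(-36) = (2*√(-2) - 31)*(-36) = (2*(I*√2) - 31)*(-36) = (2*I*√2 - 31)*(-36) = (-31 + 2*I*√2)*(-36) = 1116 - 72*I*√2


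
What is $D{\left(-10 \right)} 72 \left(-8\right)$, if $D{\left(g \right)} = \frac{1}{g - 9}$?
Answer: $\frac{576}{19} \approx 30.316$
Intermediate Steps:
$D{\left(g \right)} = \frac{1}{-9 + g}$
$D{\left(-10 \right)} 72 \left(-8\right) = \frac{1}{-9 - 10} \cdot 72 \left(-8\right) = \frac{1}{-19} \cdot 72 \left(-8\right) = \left(- \frac{1}{19}\right) 72 \left(-8\right) = \left(- \frac{72}{19}\right) \left(-8\right) = \frac{576}{19}$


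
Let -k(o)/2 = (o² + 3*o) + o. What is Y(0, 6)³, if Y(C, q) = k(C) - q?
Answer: -216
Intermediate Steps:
k(o) = -8*o - 2*o² (k(o) = -2*((o² + 3*o) + o) = -2*(o² + 4*o) = -8*o - 2*o²)
Y(C, q) = -q - 2*C*(4 + C) (Y(C, q) = -2*C*(4 + C) - q = -q - 2*C*(4 + C))
Y(0, 6)³ = (-1*6 - 2*0*(4 + 0))³ = (-6 - 2*0*4)³ = (-6 + 0)³ = (-6)³ = -216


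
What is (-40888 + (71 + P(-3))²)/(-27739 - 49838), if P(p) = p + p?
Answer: 12221/25859 ≈ 0.47260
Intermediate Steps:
P(p) = 2*p
(-40888 + (71 + P(-3))²)/(-27739 - 49838) = (-40888 + (71 + 2*(-3))²)/(-27739 - 49838) = (-40888 + (71 - 6)²)/(-77577) = (-40888 + 65²)*(-1/77577) = (-40888 + 4225)*(-1/77577) = -36663*(-1/77577) = 12221/25859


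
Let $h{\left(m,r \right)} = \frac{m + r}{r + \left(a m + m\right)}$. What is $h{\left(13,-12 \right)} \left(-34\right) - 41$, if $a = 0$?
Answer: $-75$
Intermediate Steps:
$h{\left(m,r \right)} = 1$ ($h{\left(m,r \right)} = \frac{m + r}{r + \left(0 m + m\right)} = \frac{m + r}{r + \left(0 + m\right)} = \frac{m + r}{r + m} = \frac{m + r}{m + r} = 1$)
$h{\left(13,-12 \right)} \left(-34\right) - 41 = 1 \left(-34\right) - 41 = -34 - 41 = -75$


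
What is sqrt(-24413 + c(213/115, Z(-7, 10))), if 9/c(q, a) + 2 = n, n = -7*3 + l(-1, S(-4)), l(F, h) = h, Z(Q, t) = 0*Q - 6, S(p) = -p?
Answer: 4*I*sqrt(550829)/19 ≈ 156.25*I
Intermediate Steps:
Z(Q, t) = -6 (Z(Q, t) = 0 - 6 = -6)
n = -17 (n = -7*3 - 1*(-4) = -21 + 4 = -17)
c(q, a) = -9/19 (c(q, a) = 9/(-2 - 17) = 9/(-19) = 9*(-1/19) = -9/19)
sqrt(-24413 + c(213/115, Z(-7, 10))) = sqrt(-24413 - 9/19) = sqrt(-463856/19) = 4*I*sqrt(550829)/19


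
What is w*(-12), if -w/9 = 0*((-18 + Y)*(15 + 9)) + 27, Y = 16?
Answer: 2916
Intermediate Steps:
w = -243 (w = -9*(0*((-18 + 16)*(15 + 9)) + 27) = -9*(0*(-2*24) + 27) = -9*(0*(-48) + 27) = -9*(0 + 27) = -9*27 = -243)
w*(-12) = -243*(-12) = 2916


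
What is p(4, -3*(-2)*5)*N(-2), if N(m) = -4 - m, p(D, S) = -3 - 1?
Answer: 8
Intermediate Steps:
p(D, S) = -4
p(4, -3*(-2)*5)*N(-2) = -4*(-4 - 1*(-2)) = -4*(-4 + 2) = -4*(-2) = 8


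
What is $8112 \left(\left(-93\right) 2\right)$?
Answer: $-1508832$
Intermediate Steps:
$8112 \left(\left(-93\right) 2\right) = 8112 \left(-186\right) = -1508832$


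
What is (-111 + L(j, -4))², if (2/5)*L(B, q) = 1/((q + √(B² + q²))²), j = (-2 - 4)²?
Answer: 543088394330249/44079842304 - 116521285*√82/11019960576 ≈ 12320.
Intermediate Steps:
j = 36 (j = (-6)² = 36)
L(B, q) = 5/(2*(q + √(B² + q²))²) (L(B, q) = 5/(2*((q + √(B² + q²))²)) = 5/(2*(q + √(B² + q²))²))
(-111 + L(j, -4))² = (-111 + 5/(2*(-4 + √(36² + (-4)²))²))² = (-111 + 5/(2*(-4 + √(1296 + 16))²))² = (-111 + 5/(2*(-4 + √1312)²))² = (-111 + 5/(2*(-4 + 4*√82)²))²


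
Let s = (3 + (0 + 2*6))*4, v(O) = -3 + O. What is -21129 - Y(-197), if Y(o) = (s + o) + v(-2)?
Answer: -20987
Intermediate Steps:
s = 60 (s = (3 + (0 + 12))*4 = (3 + 12)*4 = 15*4 = 60)
Y(o) = 55 + o (Y(o) = (60 + o) + (-3 - 2) = (60 + o) - 5 = 55 + o)
-21129 - Y(-197) = -21129 - (55 - 197) = -21129 - 1*(-142) = -21129 + 142 = -20987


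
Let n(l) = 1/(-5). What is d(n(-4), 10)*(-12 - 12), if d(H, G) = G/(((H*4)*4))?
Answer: 75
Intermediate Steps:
n(l) = -⅕
d(H, G) = G/(16*H) (d(H, G) = G/(((4*H)*4)) = G/((16*H)) = G*(1/(16*H)) = G/(16*H))
d(n(-4), 10)*(-12 - 12) = ((1/16)*10/(-⅕))*(-12 - 12) = ((1/16)*10*(-5))*(-24) = -25/8*(-24) = 75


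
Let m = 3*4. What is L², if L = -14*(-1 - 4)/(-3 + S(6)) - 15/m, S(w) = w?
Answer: 70225/144 ≈ 487.67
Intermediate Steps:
m = 12
L = 265/12 (L = -14*(-1 - 4)/(-3 + 6) - 15/12 = -14/(3/(-5)) - 15*1/12 = -14/(3*(-⅕)) - 5/4 = -14/(-⅗) - 5/4 = -14*(-5/3) - 5/4 = 70/3 - 5/4 = 265/12 ≈ 22.083)
L² = (265/12)² = 70225/144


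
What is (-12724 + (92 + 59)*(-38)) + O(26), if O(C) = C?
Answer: -18436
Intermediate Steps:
(-12724 + (92 + 59)*(-38)) + O(26) = (-12724 + (92 + 59)*(-38)) + 26 = (-12724 + 151*(-38)) + 26 = (-12724 - 5738) + 26 = -18462 + 26 = -18436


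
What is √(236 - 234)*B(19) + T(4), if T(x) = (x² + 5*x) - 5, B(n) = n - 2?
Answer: 31 + 17*√2 ≈ 55.042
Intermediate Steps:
B(n) = -2 + n
T(x) = -5 + x² + 5*x
√(236 - 234)*B(19) + T(4) = √(236 - 234)*(-2 + 19) + (-5 + 4² + 5*4) = √2*17 + (-5 + 16 + 20) = 17*√2 + 31 = 31 + 17*√2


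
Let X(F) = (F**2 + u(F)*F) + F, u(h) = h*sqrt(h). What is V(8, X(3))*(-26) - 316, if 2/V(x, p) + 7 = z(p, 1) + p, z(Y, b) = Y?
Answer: -214944/683 - 936*sqrt(3)/683 ≈ -317.08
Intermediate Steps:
u(h) = h**(3/2)
X(F) = F + F**2 + F**(5/2) (X(F) = (F**2 + F**(3/2)*F) + F = (F**2 + F**(5/2)) + F = F + F**2 + F**(5/2))
V(x, p) = 2/(-7 + 2*p) (V(x, p) = 2/(-7 + (p + p)) = 2/(-7 + 2*p))
V(8, X(3))*(-26) - 316 = (2/(-7 + 2*(3*(1 + 3 + 3**(3/2)))))*(-26) - 316 = (2/(-7 + 2*(3*(1 + 3 + 3*sqrt(3)))))*(-26) - 316 = (2/(-7 + 2*(3*(4 + 3*sqrt(3)))))*(-26) - 316 = (2/(-7 + 2*(12 + 9*sqrt(3))))*(-26) - 316 = (2/(-7 + (24 + 18*sqrt(3))))*(-26) - 316 = (2/(17 + 18*sqrt(3)))*(-26) - 316 = -52/(17 + 18*sqrt(3)) - 316 = -316 - 52/(17 + 18*sqrt(3))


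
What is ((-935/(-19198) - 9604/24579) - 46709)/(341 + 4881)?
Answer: -22040627086405/2464092826524 ≈ -8.9447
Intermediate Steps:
((-935/(-19198) - 9604/24579) - 46709)/(341 + 4881) = ((-935*(-1/19198) - 9604*1/24579) - 46709)/5222 = ((935/19198 - 9604/24579) - 46709)*(1/5222) = (-161396227/471867642 - 46709)*(1/5222) = -22040627086405/471867642*1/5222 = -22040627086405/2464092826524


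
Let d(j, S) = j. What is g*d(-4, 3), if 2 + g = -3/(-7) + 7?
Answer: -152/7 ≈ -21.714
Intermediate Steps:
g = 38/7 (g = -2 + (-3/(-7) + 7) = -2 + (-3*(-⅐) + 7) = -2 + (3/7 + 7) = -2 + 52/7 = 38/7 ≈ 5.4286)
g*d(-4, 3) = (38/7)*(-4) = -152/7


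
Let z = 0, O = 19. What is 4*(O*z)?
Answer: 0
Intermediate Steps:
4*(O*z) = 4*(19*0) = 4*0 = 0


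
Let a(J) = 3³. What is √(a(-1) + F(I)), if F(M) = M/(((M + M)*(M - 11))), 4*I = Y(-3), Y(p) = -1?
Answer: √6065/15 ≈ 5.1919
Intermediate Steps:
I = -¼ (I = (¼)*(-1) = -¼ ≈ -0.25000)
F(M) = 1/(2*(-11 + M)) (F(M) = M/(((2*M)*(-11 + M))) = M/((2*M*(-11 + M))) = M*(1/(2*M*(-11 + M))) = 1/(2*(-11 + M)))
a(J) = 27
√(a(-1) + F(I)) = √(27 + 1/(2*(-11 - ¼))) = √(27 + 1/(2*(-45/4))) = √(27 + (½)*(-4/45)) = √(27 - 2/45) = √(1213/45) = √6065/15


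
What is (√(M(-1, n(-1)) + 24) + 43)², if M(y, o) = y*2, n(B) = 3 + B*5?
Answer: (43 + √22)² ≈ 2274.4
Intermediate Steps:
n(B) = 3 + 5*B
M(y, o) = 2*y
(√(M(-1, n(-1)) + 24) + 43)² = (√(2*(-1) + 24) + 43)² = (√(-2 + 24) + 43)² = (√22 + 43)² = (43 + √22)²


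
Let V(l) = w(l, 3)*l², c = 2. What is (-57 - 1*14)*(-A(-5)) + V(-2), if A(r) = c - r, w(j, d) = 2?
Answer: 505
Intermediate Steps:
A(r) = 2 - r
V(l) = 2*l²
(-57 - 1*14)*(-A(-5)) + V(-2) = (-57 - 1*14)*(-(2 - 1*(-5))) + 2*(-2)² = (-57 - 14)*(-(2 + 5)) + 2*4 = -(-71)*7 + 8 = -71*(-7) + 8 = 497 + 8 = 505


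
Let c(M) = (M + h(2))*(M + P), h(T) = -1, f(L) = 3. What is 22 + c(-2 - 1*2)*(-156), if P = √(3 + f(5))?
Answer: -3098 + 780*√6 ≈ -1187.4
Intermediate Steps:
P = √6 (P = √(3 + 3) = √6 ≈ 2.4495)
c(M) = (-1 + M)*(M + √6) (c(M) = (M - 1)*(M + √6) = (-1 + M)*(M + √6))
22 + c(-2 - 1*2)*(-156) = 22 + ((-2 - 1*2)² - (-2 - 1*2) - √6 + (-2 - 1*2)*√6)*(-156) = 22 + ((-2 - 2)² - (-2 - 2) - √6 + (-2 - 2)*√6)*(-156) = 22 + ((-4)² - 1*(-4) - √6 - 4*√6)*(-156) = 22 + (16 + 4 - √6 - 4*√6)*(-156) = 22 + (20 - 5*√6)*(-156) = 22 + (-3120 + 780*√6) = -3098 + 780*√6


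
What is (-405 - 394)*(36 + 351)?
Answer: -309213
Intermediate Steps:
(-405 - 394)*(36 + 351) = -799*387 = -309213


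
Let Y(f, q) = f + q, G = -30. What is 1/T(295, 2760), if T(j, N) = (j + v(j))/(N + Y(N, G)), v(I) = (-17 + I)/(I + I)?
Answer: 809775/43582 ≈ 18.581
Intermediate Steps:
v(I) = (-17 + I)/(2*I) (v(I) = (-17 + I)/((2*I)) = (-17 + I)*(1/(2*I)) = (-17 + I)/(2*I))
T(j, N) = (j + (-17 + j)/(2*j))/(-30 + 2*N) (T(j, N) = (j + (-17 + j)/(2*j))/(N + (N - 30)) = (j + (-17 + j)/(2*j))/(N + (-30 + N)) = (j + (-17 + j)/(2*j))/(-30 + 2*N))
1/T(295, 2760) = 1/((¼)*(-17 + 295 + 2*295²)/(295*(-15 + 2760))) = 1/((¼)*(1/295)*(-17 + 295 + 2*87025)/2745) = 1/((¼)*(1/295)*(1/2745)*(-17 + 295 + 174050)) = 1/((¼)*(1/295)*(1/2745)*174328) = 1/(43582/809775) = 809775/43582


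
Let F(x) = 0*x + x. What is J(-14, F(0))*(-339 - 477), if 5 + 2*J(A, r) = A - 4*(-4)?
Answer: 1224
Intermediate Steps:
F(x) = x (F(x) = 0 + x = x)
J(A, r) = 11/2 + A/2 (J(A, r) = -5/2 + (A - 4*(-4))/2 = -5/2 + (A + 16)/2 = -5/2 + (16 + A)/2 = -5/2 + (8 + A/2) = 11/2 + A/2)
J(-14, F(0))*(-339 - 477) = (11/2 + (1/2)*(-14))*(-339 - 477) = (11/2 - 7)*(-816) = -3/2*(-816) = 1224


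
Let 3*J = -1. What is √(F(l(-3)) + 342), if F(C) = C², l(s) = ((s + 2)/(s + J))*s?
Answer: 3*√3809/10 ≈ 18.515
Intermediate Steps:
J = -⅓ (J = (⅓)*(-1) = -⅓ ≈ -0.33333)
l(s) = s*(2 + s)/(-⅓ + s) (l(s) = ((s + 2)/(s - ⅓))*s = ((2 + s)/(-⅓ + s))*s = s*(2 + s)/(-⅓ + s))
√(F(l(-3)) + 342) = √((3*(-3)*(2 - 3)/(-1 + 3*(-3)))² + 342) = √((3*(-3)*(-1)/(-1 - 9))² + 342) = √((3*(-3)*(-1)/(-10))² + 342) = √((3*(-3)*(-⅒)*(-1))² + 342) = √((-9/10)² + 342) = √(81/100 + 342) = √(34281/100) = 3*√3809/10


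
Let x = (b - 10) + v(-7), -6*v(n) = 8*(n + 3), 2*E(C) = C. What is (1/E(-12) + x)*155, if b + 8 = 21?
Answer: 7595/6 ≈ 1265.8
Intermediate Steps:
b = 13 (b = -8 + 21 = 13)
E(C) = C/2
v(n) = -4 - 4*n/3 (v(n) = -4*(n + 3)/3 = -4*(3 + n)/3 = -(24 + 8*n)/6 = -4 - 4*n/3)
x = 25/3 (x = (13 - 10) + (-4 - 4/3*(-7)) = 3 + (-4 + 28/3) = 3 + 16/3 = 25/3 ≈ 8.3333)
(1/E(-12) + x)*155 = (1/((½)*(-12)) + 25/3)*155 = (1/(-6) + 25/3)*155 = (-⅙ + 25/3)*155 = (49/6)*155 = 7595/6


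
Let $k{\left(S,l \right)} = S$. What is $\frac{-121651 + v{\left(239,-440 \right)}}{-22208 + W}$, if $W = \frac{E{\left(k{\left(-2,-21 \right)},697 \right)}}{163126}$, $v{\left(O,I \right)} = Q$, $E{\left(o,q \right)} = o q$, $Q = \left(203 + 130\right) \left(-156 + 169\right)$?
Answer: $\frac{9569134286}{1811351801} \approx 5.2829$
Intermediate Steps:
$Q = 4329$ ($Q = 333 \cdot 13 = 4329$)
$v{\left(O,I \right)} = 4329$
$W = - \frac{697}{81563}$ ($W = \frac{\left(-2\right) 697}{163126} = \left(-1394\right) \frac{1}{163126} = - \frac{697}{81563} \approx -0.0085455$)
$\frac{-121651 + v{\left(239,-440 \right)}}{-22208 + W} = \frac{-121651 + 4329}{-22208 - \frac{697}{81563}} = - \frac{117322}{- \frac{1811351801}{81563}} = \left(-117322\right) \left(- \frac{81563}{1811351801}\right) = \frac{9569134286}{1811351801}$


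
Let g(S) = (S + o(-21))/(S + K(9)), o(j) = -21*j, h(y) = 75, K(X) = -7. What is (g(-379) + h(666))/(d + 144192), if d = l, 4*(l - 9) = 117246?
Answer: 28888/66975825 ≈ 0.00043132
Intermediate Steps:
g(S) = (441 + S)/(-7 + S) (g(S) = (S - 21*(-21))/(S - 7) = (S + 441)/(-7 + S) = (441 + S)/(-7 + S))
l = 58641/2 (l = 9 + (¼)*117246 = 9 + 58623/2 = 58641/2 ≈ 29321.)
d = 58641/2 ≈ 29321.
(g(-379) + h(666))/(d + 144192) = ((441 - 379)/(-7 - 379) + 75)/(58641/2 + 144192) = (62/(-386) + 75)/(347025/2) = (-1/386*62 + 75)*(2/347025) = (-31/193 + 75)*(2/347025) = (14444/193)*(2/347025) = 28888/66975825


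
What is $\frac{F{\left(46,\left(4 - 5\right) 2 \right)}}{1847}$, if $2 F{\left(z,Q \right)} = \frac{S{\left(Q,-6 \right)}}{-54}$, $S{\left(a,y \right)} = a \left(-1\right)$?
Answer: $- \frac{1}{99738} \approx -1.0026 \cdot 10^{-5}$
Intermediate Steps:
$S{\left(a,y \right)} = - a$
$F{\left(z,Q \right)} = \frac{Q}{108}$ ($F{\left(z,Q \right)} = \frac{- Q \frac{1}{-54}}{2} = \frac{- Q \left(- \frac{1}{54}\right)}{2} = \frac{\frac{1}{54} Q}{2} = \frac{Q}{108}$)
$\frac{F{\left(46,\left(4 - 5\right) 2 \right)}}{1847} = \frac{\frac{1}{108} \left(4 - 5\right) 2}{1847} = \frac{\left(-1\right) 2}{108} \cdot \frac{1}{1847} = \frac{1}{108} \left(-2\right) \frac{1}{1847} = \left(- \frac{1}{54}\right) \frac{1}{1847} = - \frac{1}{99738}$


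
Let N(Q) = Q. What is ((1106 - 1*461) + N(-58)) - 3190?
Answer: -2603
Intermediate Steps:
((1106 - 1*461) + N(-58)) - 3190 = ((1106 - 1*461) - 58) - 3190 = ((1106 - 461) - 58) - 3190 = (645 - 58) - 3190 = 587 - 3190 = -2603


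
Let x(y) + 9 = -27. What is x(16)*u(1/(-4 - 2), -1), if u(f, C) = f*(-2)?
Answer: -12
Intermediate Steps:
x(y) = -36 (x(y) = -9 - 27 = -36)
u(f, C) = -2*f
x(16)*u(1/(-4 - 2), -1) = -(-72)/(-4 - 2) = -(-72)/(-6) = -(-72)*(-1)/6 = -36*1/3 = -12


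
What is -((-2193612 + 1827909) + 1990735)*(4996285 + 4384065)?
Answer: -15243368921200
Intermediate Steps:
-((-2193612 + 1827909) + 1990735)*(4996285 + 4384065) = -(-365703 + 1990735)*9380350 = -1625032*9380350 = -1*15243368921200 = -15243368921200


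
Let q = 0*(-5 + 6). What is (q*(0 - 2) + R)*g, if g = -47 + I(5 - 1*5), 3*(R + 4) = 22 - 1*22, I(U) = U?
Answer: 188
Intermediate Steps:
R = -4 (R = -4 + (22 - 1*22)/3 = -4 + (22 - 22)/3 = -4 + (1/3)*0 = -4 + 0 = -4)
q = 0 (q = 0*1 = 0)
g = -47 (g = -47 + (5 - 1*5) = -47 + (5 - 5) = -47 + 0 = -47)
(q*(0 - 2) + R)*g = (0*(0 - 2) - 4)*(-47) = (0*(-2) - 4)*(-47) = (0 - 4)*(-47) = -4*(-47) = 188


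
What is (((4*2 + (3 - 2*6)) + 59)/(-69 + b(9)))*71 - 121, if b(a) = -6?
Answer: -13193/75 ≈ -175.91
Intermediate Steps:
(((4*2 + (3 - 2*6)) + 59)/(-69 + b(9)))*71 - 121 = (((4*2 + (3 - 2*6)) + 59)/(-69 - 6))*71 - 121 = (((8 + (3 - 12)) + 59)/(-75))*71 - 121 = (((8 - 9) + 59)*(-1/75))*71 - 121 = ((-1 + 59)*(-1/75))*71 - 121 = (58*(-1/75))*71 - 121 = -58/75*71 - 121 = -4118/75 - 121 = -13193/75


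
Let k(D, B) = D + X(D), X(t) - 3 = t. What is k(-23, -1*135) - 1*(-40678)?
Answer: 40635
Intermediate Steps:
X(t) = 3 + t
k(D, B) = 3 + 2*D (k(D, B) = D + (3 + D) = 3 + 2*D)
k(-23, -1*135) - 1*(-40678) = (3 + 2*(-23)) - 1*(-40678) = (3 - 46) + 40678 = -43 + 40678 = 40635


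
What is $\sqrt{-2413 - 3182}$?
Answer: $i \sqrt{5595} \approx 74.8 i$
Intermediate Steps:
$\sqrt{-2413 - 3182} = \sqrt{-5595} = i \sqrt{5595}$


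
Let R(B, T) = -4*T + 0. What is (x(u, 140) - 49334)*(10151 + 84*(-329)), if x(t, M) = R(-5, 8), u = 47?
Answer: 863164510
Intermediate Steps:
R(B, T) = -4*T
x(t, M) = -32 (x(t, M) = -4*8 = -32)
(x(u, 140) - 49334)*(10151 + 84*(-329)) = (-32 - 49334)*(10151 + 84*(-329)) = -49366*(10151 - 27636) = -49366*(-17485) = 863164510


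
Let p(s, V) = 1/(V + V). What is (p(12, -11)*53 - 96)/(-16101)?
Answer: 2165/354222 ≈ 0.0061120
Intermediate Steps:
p(s, V) = 1/(2*V)
(p(12, -11)*53 - 96)/(-16101) = (((1/2)/(-11))*53 - 96)/(-16101) = (((1/2)*(-1/11))*53 - 96)*(-1/16101) = (-1/22*53 - 96)*(-1/16101) = (-53/22 - 96)*(-1/16101) = -2165/22*(-1/16101) = 2165/354222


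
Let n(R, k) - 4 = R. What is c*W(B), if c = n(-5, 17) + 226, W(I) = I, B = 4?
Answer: 900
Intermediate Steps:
n(R, k) = 4 + R
c = 225 (c = (4 - 5) + 226 = -1 + 226 = 225)
c*W(B) = 225*4 = 900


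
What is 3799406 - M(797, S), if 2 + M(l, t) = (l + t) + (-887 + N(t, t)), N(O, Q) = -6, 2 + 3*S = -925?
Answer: 3799813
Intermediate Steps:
S = -309 (S = -⅔ + (⅓)*(-925) = -⅔ - 925/3 = -309)
M(l, t) = -895 + l + t (M(l, t) = -2 + ((l + t) + (-887 - 6)) = -2 + ((l + t) - 893) = -2 + (-893 + l + t) = -895 + l + t)
3799406 - M(797, S) = 3799406 - (-895 + 797 - 309) = 3799406 - 1*(-407) = 3799406 + 407 = 3799813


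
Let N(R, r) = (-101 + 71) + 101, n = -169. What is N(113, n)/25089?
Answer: 71/25089 ≈ 0.0028299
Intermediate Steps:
N(R, r) = 71 (N(R, r) = -30 + 101 = 71)
N(113, n)/25089 = 71/25089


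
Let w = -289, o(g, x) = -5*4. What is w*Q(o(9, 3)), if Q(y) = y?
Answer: 5780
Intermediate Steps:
o(g, x) = -20
w*Q(o(9, 3)) = -289*(-20) = 5780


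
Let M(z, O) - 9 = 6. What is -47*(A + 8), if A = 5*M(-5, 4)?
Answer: -3901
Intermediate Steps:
M(z, O) = 15 (M(z, O) = 9 + 6 = 15)
A = 75 (A = 5*15 = 75)
-47*(A + 8) = -47*(75 + 8) = -47*83 = -3901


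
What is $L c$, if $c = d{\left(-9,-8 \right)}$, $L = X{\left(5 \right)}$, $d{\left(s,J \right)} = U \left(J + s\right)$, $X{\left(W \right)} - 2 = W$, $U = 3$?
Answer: $-357$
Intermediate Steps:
$X{\left(W \right)} = 2 + W$
$d{\left(s,J \right)} = 3 J + 3 s$ ($d{\left(s,J \right)} = 3 \left(J + s\right) = 3 J + 3 s$)
$L = 7$ ($L = 2 + 5 = 7$)
$c = -51$ ($c = 3 \left(-8\right) + 3 \left(-9\right) = -24 - 27 = -51$)
$L c = 7 \left(-51\right) = -357$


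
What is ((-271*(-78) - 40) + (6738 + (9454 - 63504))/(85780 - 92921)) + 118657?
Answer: 998037767/7141 ≈ 1.3976e+5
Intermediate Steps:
((-271*(-78) - 40) + (6738 + (9454 - 63504))/(85780 - 92921)) + 118657 = ((21138 - 40) + (6738 - 54050)/(-7141)) + 118657 = (21098 - 47312*(-1/7141)) + 118657 = (21098 + 47312/7141) + 118657 = 150708130/7141 + 118657 = 998037767/7141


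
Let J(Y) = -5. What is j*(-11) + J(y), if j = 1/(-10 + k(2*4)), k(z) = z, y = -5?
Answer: ½ ≈ 0.50000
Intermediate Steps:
j = -½ (j = 1/(-10 + 2*4) = 1/(-10 + 8) = 1/(-2) = -½ ≈ -0.50000)
j*(-11) + J(y) = -½*(-11) - 5 = 11/2 - 5 = ½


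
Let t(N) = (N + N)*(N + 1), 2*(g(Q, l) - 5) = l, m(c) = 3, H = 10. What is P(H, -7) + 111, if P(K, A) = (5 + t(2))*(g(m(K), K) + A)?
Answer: 162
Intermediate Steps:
g(Q, l) = 5 + l/2
t(N) = 2*N*(1 + N) (t(N) = (2*N)*(1 + N) = 2*N*(1 + N))
P(K, A) = 85 + 17*A + 17*K/2 (P(K, A) = (5 + 2*2*(1 + 2))*((5 + K/2) + A) = (5 + 2*2*3)*(5 + A + K/2) = (5 + 12)*(5 + A + K/2) = 17*(5 + A + K/2) = 85 + 17*A + 17*K/2)
P(H, -7) + 111 = (85 + 17*(-7) + (17/2)*10) + 111 = (85 - 119 + 85) + 111 = 51 + 111 = 162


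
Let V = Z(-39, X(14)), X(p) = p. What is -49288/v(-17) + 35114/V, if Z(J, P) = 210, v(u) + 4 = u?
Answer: 87999/35 ≈ 2514.3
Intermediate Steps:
v(u) = -4 + u
V = 210
-49288/v(-17) + 35114/V = -49288/(-4 - 17) + 35114/210 = -49288/(-21) + 35114*(1/210) = -49288*(-1/21) + 17557/105 = 49288/21 + 17557/105 = 87999/35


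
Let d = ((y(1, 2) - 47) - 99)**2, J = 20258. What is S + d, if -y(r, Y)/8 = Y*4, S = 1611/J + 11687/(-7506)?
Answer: 1676367275930/38014137 ≈ 44099.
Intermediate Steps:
S = -56165770/38014137 (S = 1611/20258 + 11687/(-7506) = 1611*(1/20258) + 11687*(-1/7506) = 1611/20258 - 11687/7506 = -56165770/38014137 ≈ -1.4775)
y(r, Y) = -32*Y (y(r, Y) = -8*Y*4 = -32*Y)
d = 44100 (d = ((-32*2 - 47) - 99)**2 = ((-64 - 47) - 99)**2 = (-111 - 99)**2 = (-210)**2 = 44100)
S + d = -56165770/38014137 + 44100 = 1676367275930/38014137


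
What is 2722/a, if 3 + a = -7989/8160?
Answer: -7403840/10823 ≈ -684.08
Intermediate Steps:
a = -10823/2720 (a = -3 - 7989/8160 = -3 - 7989*1/8160 = -3 - 2663/2720 = -10823/2720 ≈ -3.9790)
2722/a = 2722/(-10823/2720) = 2722*(-2720/10823) = -7403840/10823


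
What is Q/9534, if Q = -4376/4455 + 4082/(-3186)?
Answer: -594949/2505964230 ≈ -0.00023741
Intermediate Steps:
Q = -594949/262845 (Q = -4376*1/4455 + 4082*(-1/3186) = -4376/4455 - 2041/1593 = -594949/262845 ≈ -2.2635)
Q/9534 = -594949/262845/9534 = -594949/262845*1/9534 = -594949/2505964230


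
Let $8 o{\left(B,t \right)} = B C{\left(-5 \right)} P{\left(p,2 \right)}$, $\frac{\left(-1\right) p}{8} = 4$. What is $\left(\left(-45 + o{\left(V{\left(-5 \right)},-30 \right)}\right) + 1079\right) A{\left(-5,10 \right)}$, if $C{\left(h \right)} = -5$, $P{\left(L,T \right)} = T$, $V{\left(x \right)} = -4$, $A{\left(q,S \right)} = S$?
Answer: $10390$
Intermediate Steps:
$p = -32$ ($p = \left(-8\right) 4 = -32$)
$o{\left(B,t \right)} = - \frac{5 B}{4}$ ($o{\left(B,t \right)} = \frac{B \left(-5\right) 2}{8} = \frac{- 5 B 2}{8} = \frac{\left(-10\right) B}{8} = - \frac{5 B}{4}$)
$\left(\left(-45 + o{\left(V{\left(-5 \right)},-30 \right)}\right) + 1079\right) A{\left(-5,10 \right)} = \left(\left(-45 - -5\right) + 1079\right) 10 = \left(\left(-45 + 5\right) + 1079\right) 10 = \left(-40 + 1079\right) 10 = 1039 \cdot 10 = 10390$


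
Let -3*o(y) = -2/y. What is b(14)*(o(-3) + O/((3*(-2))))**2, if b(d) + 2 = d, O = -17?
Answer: 2209/27 ≈ 81.815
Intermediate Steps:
o(y) = 2/(3*y) (o(y) = -(-2)/(3*y) = 2/(3*y))
b(d) = -2 + d
b(14)*(o(-3) + O/((3*(-2))))**2 = (-2 + 14)*((2/3)/(-3) - 17/(3*(-2)))**2 = 12*((2/3)*(-1/3) - 17/(-6))**2 = 12*(-2/9 - 17*(-1/6))**2 = 12*(-2/9 + 17/6)**2 = 12*(47/18)**2 = 12*(2209/324) = 2209/27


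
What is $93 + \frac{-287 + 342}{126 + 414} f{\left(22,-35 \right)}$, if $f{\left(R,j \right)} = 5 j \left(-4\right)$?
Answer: $\frac{4436}{27} \approx 164.3$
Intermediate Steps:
$f{\left(R,j \right)} = - 20 j$
$93 + \frac{-287 + 342}{126 + 414} f{\left(22,-35 \right)} = 93 + \frac{-287 + 342}{126 + 414} \left(\left(-20\right) \left(-35\right)\right) = 93 + \frac{55}{540} \cdot 700 = 93 + 55 \cdot \frac{1}{540} \cdot 700 = 93 + \frac{11}{108} \cdot 700 = 93 + \frac{1925}{27} = \frac{4436}{27}$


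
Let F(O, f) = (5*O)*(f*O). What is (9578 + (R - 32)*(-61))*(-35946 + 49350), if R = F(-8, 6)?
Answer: -1415328360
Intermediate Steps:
F(O, f) = 5*f*O**2 (F(O, f) = (5*O)*(O*f) = 5*f*O**2)
R = 1920 (R = 5*6*(-8)**2 = 5*6*64 = 1920)
(9578 + (R - 32)*(-61))*(-35946 + 49350) = (9578 + (1920 - 32)*(-61))*(-35946 + 49350) = (9578 + 1888*(-61))*13404 = (9578 - 115168)*13404 = -105590*13404 = -1415328360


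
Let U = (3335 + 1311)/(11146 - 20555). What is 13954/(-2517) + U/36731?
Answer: -209675726476/37820877441 ≈ -5.5439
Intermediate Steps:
U = -4646/9409 (U = 4646/(-9409) = 4646*(-1/9409) = -4646/9409 ≈ -0.49378)
13954/(-2517) + U/36731 = 13954/(-2517) - 4646/9409/36731 = 13954*(-1/2517) - 4646/9409*1/36731 = -13954/2517 - 202/15026173 = -209675726476/37820877441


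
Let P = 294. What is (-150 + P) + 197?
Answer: 341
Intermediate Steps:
(-150 + P) + 197 = (-150 + 294) + 197 = 144 + 197 = 341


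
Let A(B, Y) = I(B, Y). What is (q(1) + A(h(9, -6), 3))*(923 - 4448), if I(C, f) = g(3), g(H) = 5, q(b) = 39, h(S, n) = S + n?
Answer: -155100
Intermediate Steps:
I(C, f) = 5
A(B, Y) = 5
(q(1) + A(h(9, -6), 3))*(923 - 4448) = (39 + 5)*(923 - 4448) = 44*(-3525) = -155100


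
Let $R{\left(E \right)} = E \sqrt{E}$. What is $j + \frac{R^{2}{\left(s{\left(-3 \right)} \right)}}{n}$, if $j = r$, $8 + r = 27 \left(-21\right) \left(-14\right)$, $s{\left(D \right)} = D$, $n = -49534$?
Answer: $\frac{392804647}{49534} \approx 7930.0$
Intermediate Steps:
$R{\left(E \right)} = E^{\frac{3}{2}}$
$r = 7930$ ($r = -8 + 27 \left(-21\right) \left(-14\right) = -8 - -7938 = -8 + 7938 = 7930$)
$j = 7930$
$j + \frac{R^{2}{\left(s{\left(-3 \right)} \right)}}{n} = 7930 + \frac{\left(\left(-3\right)^{\frac{3}{2}}\right)^{2}}{-49534} = 7930 + \left(- 3 i \sqrt{3}\right)^{2} \left(- \frac{1}{49534}\right) = 7930 - - \frac{27}{49534} = 7930 + \frac{27}{49534} = \frac{392804647}{49534}$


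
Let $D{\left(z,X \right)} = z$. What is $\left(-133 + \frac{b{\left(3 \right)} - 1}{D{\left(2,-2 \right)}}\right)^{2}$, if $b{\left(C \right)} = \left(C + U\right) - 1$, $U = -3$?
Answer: $17956$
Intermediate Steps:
$b{\left(C \right)} = -4 + C$ ($b{\left(C \right)} = \left(C - 3\right) - 1 = \left(-3 + C\right) - 1 = -4 + C$)
$\left(-133 + \frac{b{\left(3 \right)} - 1}{D{\left(2,-2 \right)}}\right)^{2} = \left(-133 + \frac{\left(-4 + 3\right) - 1}{2}\right)^{2} = \left(-133 + \frac{-1 - 1}{2}\right)^{2} = \left(-133 + \frac{1}{2} \left(-2\right)\right)^{2} = \left(-133 - 1\right)^{2} = \left(-134\right)^{2} = 17956$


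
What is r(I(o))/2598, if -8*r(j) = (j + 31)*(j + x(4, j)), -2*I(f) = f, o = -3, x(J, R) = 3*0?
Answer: -65/27712 ≈ -0.0023456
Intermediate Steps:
x(J, R) = 0
I(f) = -f/2
r(j) = -j*(31 + j)/8 (r(j) = -(j + 31)*(j + 0)/8 = -(31 + j)*j/8 = -j*(31 + j)/8)
r(I(o))/2598 = ((-½*(-3))*(-31 - (-1)*(-3)/2)/8)/2598 = ((⅛)*(3/2)*(-31 - 1*3/2))*(1/2598) = ((⅛)*(3/2)*(-31 - 3/2))*(1/2598) = ((⅛)*(3/2)*(-65/2))*(1/2598) = -195/32*1/2598 = -65/27712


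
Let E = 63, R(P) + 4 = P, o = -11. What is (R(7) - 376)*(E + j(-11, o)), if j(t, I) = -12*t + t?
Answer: -68632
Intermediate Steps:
j(t, I) = -11*t
R(P) = -4 + P
(R(7) - 376)*(E + j(-11, o)) = ((-4 + 7) - 376)*(63 - 11*(-11)) = (3 - 376)*(63 + 121) = -373*184 = -68632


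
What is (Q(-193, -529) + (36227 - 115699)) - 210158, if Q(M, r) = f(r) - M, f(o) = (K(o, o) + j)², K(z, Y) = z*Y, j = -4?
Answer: 78308457132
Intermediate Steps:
K(z, Y) = Y*z
f(o) = (-4 + o²)² (f(o) = (o*o - 4)² = (o² - 4)² = (-4 + o²)²)
Q(M, r) = (-4 + r²)² - M
(Q(-193, -529) + (36227 - 115699)) - 210158 = (((-4 + (-529)²)² - 1*(-193)) + (36227 - 115699)) - 210158 = (((-4 + 279841)² + 193) - 79472) - 210158 = ((279837² + 193) - 79472) - 210158 = ((78308746569 + 193) - 79472) - 210158 = (78308746762 - 79472) - 210158 = 78308667290 - 210158 = 78308457132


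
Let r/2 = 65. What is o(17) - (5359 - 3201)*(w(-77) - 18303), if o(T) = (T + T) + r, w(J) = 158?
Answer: 39157074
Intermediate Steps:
r = 130 (r = 2*65 = 130)
o(T) = 130 + 2*T (o(T) = (T + T) + 130 = 2*T + 130 = 130 + 2*T)
o(17) - (5359 - 3201)*(w(-77) - 18303) = (130 + 2*17) - (5359 - 3201)*(158 - 18303) = (130 + 34) - 2158*(-18145) = 164 - 1*(-39156910) = 164 + 39156910 = 39157074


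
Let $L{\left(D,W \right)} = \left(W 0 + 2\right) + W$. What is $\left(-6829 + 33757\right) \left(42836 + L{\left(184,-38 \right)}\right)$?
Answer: $1152518400$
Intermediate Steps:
$L{\left(D,W \right)} = 2 + W$ ($L{\left(D,W \right)} = \left(0 + 2\right) + W = 2 + W$)
$\left(-6829 + 33757\right) \left(42836 + L{\left(184,-38 \right)}\right) = \left(-6829 + 33757\right) \left(42836 + \left(2 - 38\right)\right) = 26928 \left(42836 - 36\right) = 26928 \cdot 42800 = 1152518400$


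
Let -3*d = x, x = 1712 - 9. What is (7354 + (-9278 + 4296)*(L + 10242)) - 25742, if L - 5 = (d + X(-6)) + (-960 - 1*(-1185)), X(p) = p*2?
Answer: -147905978/3 ≈ -4.9302e+7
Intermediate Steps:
x = 1703
d = -1703/3 (d = -1/3*1703 = -1703/3 ≈ -567.67)
X(p) = 2*p
L = -1049/3 (L = 5 + ((-1703/3 + 2*(-6)) + (-960 - 1*(-1185))) = 5 + ((-1703/3 - 12) + (-960 + 1185)) = 5 + (-1739/3 + 225) = 5 - 1064/3 = -1049/3 ≈ -349.67)
(7354 + (-9278 + 4296)*(L + 10242)) - 25742 = (7354 + (-9278 + 4296)*(-1049/3 + 10242)) - 25742 = (7354 - 4982*29677/3) - 25742 = (7354 - 147850814/3) - 25742 = -147828752/3 - 25742 = -147905978/3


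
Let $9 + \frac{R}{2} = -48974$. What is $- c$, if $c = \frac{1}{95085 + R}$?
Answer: $\frac{1}{2881} \approx 0.0003471$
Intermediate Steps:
$R = -97966$ ($R = -18 + 2 \left(-48974\right) = -18 - 97948 = -97966$)
$c = - \frac{1}{2881}$ ($c = \frac{1}{95085 - 97966} = \frac{1}{-2881} = - \frac{1}{2881} \approx -0.0003471$)
$- c = \left(-1\right) \left(- \frac{1}{2881}\right) = \frac{1}{2881}$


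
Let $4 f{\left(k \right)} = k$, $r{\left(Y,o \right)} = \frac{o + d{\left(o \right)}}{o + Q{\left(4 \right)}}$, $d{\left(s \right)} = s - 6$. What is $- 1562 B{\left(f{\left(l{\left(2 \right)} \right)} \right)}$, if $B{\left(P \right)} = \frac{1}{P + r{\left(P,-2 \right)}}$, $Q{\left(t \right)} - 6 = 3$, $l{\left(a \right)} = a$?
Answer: $\frac{21868}{13} \approx 1682.2$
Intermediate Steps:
$d{\left(s \right)} = -6 + s$ ($d{\left(s \right)} = s - 6 = -6 + s$)
$Q{\left(t \right)} = 9$ ($Q{\left(t \right)} = 6 + 3 = 9$)
$r{\left(Y,o \right)} = \frac{-6 + 2 o}{9 + o}$ ($r{\left(Y,o \right)} = \frac{o + \left(-6 + o\right)}{o + 9} = \frac{-6 + 2 o}{9 + o}$)
$f{\left(k \right)} = \frac{k}{4}$
$B{\left(P \right)} = \frac{1}{- \frac{10}{7} + P}$ ($B{\left(P \right)} = \frac{1}{P + \frac{2 \left(-3 - 2\right)}{9 - 2}} = \frac{1}{P + 2 \cdot \frac{1}{7} \left(-5\right)} = \frac{1}{P - \frac{10}{7}} = \frac{1}{- \frac{10}{7} + P}$)
$- 1562 B{\left(f{\left(l{\left(2 \right)} \right)} \right)} = - 1562 \frac{7}{-10 + 7 \cdot \frac{1}{4} \cdot 2} = - 1562 \frac{7}{-10 + 7 \cdot \frac{1}{2}} = - 1562 \frac{7}{-10 + \frac{7}{2}} = - 1562 \frac{7}{- \frac{13}{2}} = - 1562 \cdot 7 \left(- \frac{2}{13}\right) = \left(-1562\right) \left(- \frac{14}{13}\right) = \frac{21868}{13}$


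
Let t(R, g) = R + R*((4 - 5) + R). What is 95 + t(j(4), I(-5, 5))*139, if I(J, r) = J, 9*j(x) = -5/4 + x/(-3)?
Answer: 1241659/11664 ≈ 106.45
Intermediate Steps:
j(x) = -5/36 - x/27 (j(x) = (-5/4 + x/(-3))/9 = (-5*1/4 + x*(-1/3))/9 = (-5/4 - x/3)/9 = -5/36 - x/27)
t(R, g) = R + R*(-1 + R)
95 + t(j(4), I(-5, 5))*139 = 95 + (-5/36 - 1/27*4)**2*139 = 95 + (-5/36 - 4/27)**2*139 = 95 + (-31/108)**2*139 = 95 + (961/11664)*139 = 95 + 133579/11664 = 1241659/11664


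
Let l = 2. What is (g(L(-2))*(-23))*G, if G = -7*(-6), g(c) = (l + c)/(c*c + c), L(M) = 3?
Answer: -805/2 ≈ -402.50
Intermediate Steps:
g(c) = (2 + c)/(c + c**2) (g(c) = (2 + c)/(c*c + c) = (2 + c)/(c**2 + c) = (2 + c)/(c + c**2))
G = 42
(g(L(-2))*(-23))*G = (((2 + 3)/(3*(1 + 3)))*(-23))*42 = (((1/3)*5/4)*(-23))*42 = (((1/3)*(1/4)*5)*(-23))*42 = ((5/12)*(-23))*42 = -115/12*42 = -805/2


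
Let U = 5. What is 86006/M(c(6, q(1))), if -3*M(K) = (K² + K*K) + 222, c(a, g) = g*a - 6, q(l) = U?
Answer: -43003/229 ≈ -187.79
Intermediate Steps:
q(l) = 5
c(a, g) = -6 + a*g (c(a, g) = a*g - 6 = -6 + a*g)
M(K) = -74 - 2*K²/3 (M(K) = -((K² + K*K) + 222)/3 = -((K² + K²) + 222)/3 = -(2*K² + 222)/3 = -(222 + 2*K²)/3 = -74 - 2*K²/3)
86006/M(c(6, q(1))) = 86006/(-74 - 2*(-6 + 6*5)²/3) = 86006/(-74 - 2*(-6 + 30)²/3) = 86006/(-74 - ⅔*24²) = 86006/(-74 - ⅔*576) = 86006/(-74 - 384) = 86006/(-458) = 86006*(-1/458) = -43003/229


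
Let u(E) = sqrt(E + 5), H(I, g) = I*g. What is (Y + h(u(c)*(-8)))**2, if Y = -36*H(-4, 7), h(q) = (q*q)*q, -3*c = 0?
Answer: 33784064 - 5160960*sqrt(5) ≈ 2.2244e+7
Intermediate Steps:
c = 0 (c = -1/3*0 = 0)
u(E) = sqrt(5 + E)
h(q) = q**3 (h(q) = q**2*q = q**3)
Y = 1008 (Y = -(-144)*7 = -36*(-28) = 1008)
(Y + h(u(c)*(-8)))**2 = (1008 + (sqrt(5 + 0)*(-8))**3)**2 = (1008 + (sqrt(5)*(-8))**3)**2 = (1008 + (-8*sqrt(5))**3)**2 = (1008 - 2560*sqrt(5))**2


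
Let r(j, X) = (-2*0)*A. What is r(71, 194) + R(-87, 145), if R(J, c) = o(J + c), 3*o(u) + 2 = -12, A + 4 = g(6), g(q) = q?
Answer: -14/3 ≈ -4.6667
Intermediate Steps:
A = 2 (A = -4 + 6 = 2)
r(j, X) = 0 (r(j, X) = -2*0*2 = 0*2 = 0)
o(u) = -14/3 (o(u) = -2/3 + (1/3)*(-12) = -2/3 - 4 = -14/3)
R(J, c) = -14/3
r(71, 194) + R(-87, 145) = 0 - 14/3 = -14/3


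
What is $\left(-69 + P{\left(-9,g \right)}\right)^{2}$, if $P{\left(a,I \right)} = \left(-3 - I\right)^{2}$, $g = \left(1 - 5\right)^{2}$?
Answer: $85264$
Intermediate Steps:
$g = 16$ ($g = \left(-4\right)^{2} = 16$)
$\left(-69 + P{\left(-9,g \right)}\right)^{2} = \left(-69 + \left(3 + 16\right)^{2}\right)^{2} = \left(-69 + 19^{2}\right)^{2} = \left(-69 + 361\right)^{2} = 292^{2} = 85264$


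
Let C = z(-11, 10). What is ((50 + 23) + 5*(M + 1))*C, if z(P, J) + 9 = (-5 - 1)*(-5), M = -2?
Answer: 1428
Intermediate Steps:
z(P, J) = 21 (z(P, J) = -9 + (-5 - 1)*(-5) = -9 - 6*(-5) = -9 + 30 = 21)
C = 21
((50 + 23) + 5*(M + 1))*C = ((50 + 23) + 5*(-2 + 1))*21 = (73 + 5*(-1))*21 = (73 - 5)*21 = 68*21 = 1428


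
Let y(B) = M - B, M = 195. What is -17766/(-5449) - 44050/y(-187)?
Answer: -116620919/1040759 ≈ -112.05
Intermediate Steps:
y(B) = 195 - B
-17766/(-5449) - 44050/y(-187) = -17766/(-5449) - 44050/(195 - 1*(-187)) = -17766*(-1/5449) - 44050/(195 + 187) = 17766/5449 - 44050/382 = 17766/5449 - 44050*1/382 = 17766/5449 - 22025/191 = -116620919/1040759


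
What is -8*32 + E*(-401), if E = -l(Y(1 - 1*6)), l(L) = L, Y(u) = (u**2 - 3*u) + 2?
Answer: 16586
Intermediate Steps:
Y(u) = 2 + u**2 - 3*u
E = -42 (E = -(2 + (1 - 1*6)**2 - 3*(1 - 1*6)) = -(2 + (1 - 6)**2 - 3*(1 - 6)) = -(2 + (-5)**2 - 3*(-5)) = -(2 + 25 + 15) = -1*42 = -42)
-8*32 + E*(-401) = -8*32 - 42*(-401) = -256 + 16842 = 16586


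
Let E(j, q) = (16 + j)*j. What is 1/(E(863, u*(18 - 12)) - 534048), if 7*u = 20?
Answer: 1/224529 ≈ 4.4538e-6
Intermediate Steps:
u = 20/7 (u = (⅐)*20 = 20/7 ≈ 2.8571)
E(j, q) = j*(16 + j)
1/(E(863, u*(18 - 12)) - 534048) = 1/(863*(16 + 863) - 534048) = 1/(863*879 - 534048) = 1/(758577 - 534048) = 1/224529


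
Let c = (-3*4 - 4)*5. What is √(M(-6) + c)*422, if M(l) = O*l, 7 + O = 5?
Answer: 844*I*√17 ≈ 3479.9*I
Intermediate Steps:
O = -2 (O = -7 + 5 = -2)
M(l) = -2*l
c = -80 (c = (-12 - 4)*5 = -16*5 = -80)
√(M(-6) + c)*422 = √(-2*(-6) - 80)*422 = √(12 - 80)*422 = √(-68)*422 = (2*I*√17)*422 = 844*I*√17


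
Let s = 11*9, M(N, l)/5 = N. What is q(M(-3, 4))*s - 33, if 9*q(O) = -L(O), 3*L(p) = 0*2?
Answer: -33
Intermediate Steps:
L(p) = 0 (L(p) = (0*2)/3 = (1/3)*0 = 0)
M(N, l) = 5*N
s = 99
q(O) = 0 (q(O) = (-1*0)/9 = (1/9)*0 = 0)
q(M(-3, 4))*s - 33 = 0*99 - 33 = 0 - 33 = -33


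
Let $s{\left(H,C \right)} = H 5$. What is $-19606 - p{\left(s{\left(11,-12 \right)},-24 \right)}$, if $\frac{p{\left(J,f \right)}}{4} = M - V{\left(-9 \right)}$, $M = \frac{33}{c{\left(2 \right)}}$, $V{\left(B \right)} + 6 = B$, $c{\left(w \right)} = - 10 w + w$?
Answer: $- \frac{58976}{3} \approx -19659.0$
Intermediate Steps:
$c{\left(w \right)} = - 9 w$
$V{\left(B \right)} = -6 + B$
$M = - \frac{11}{6}$ ($M = \frac{33}{\left(-9\right) 2} = \frac{33}{-18} = 33 \left(- \frac{1}{18}\right) = - \frac{11}{6} \approx -1.8333$)
$s{\left(H,C \right)} = 5 H$
$p{\left(J,f \right)} = \frac{158}{3}$ ($p{\left(J,f \right)} = 4 \left(- \frac{11}{6} - \left(-6 - 9\right)\right) = 4 \left(- \frac{11}{6} - -15\right) = 4 \left(- \frac{11}{6} + 15\right) = 4 \cdot \frac{79}{6} = \frac{158}{3}$)
$-19606 - p{\left(s{\left(11,-12 \right)},-24 \right)} = -19606 - \frac{158}{3} = - \frac{58976}{3}$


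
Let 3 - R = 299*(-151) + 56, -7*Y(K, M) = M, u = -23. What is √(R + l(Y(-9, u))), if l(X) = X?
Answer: √2209865/7 ≈ 212.37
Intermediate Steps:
Y(K, M) = -M/7
R = 45096 (R = 3 - (299*(-151) + 56) = 3 - (-45149 + 56) = 3 - 1*(-45093) = 3 + 45093 = 45096)
√(R + l(Y(-9, u))) = √(45096 - ⅐*(-23)) = √(45096 + 23/7) = √(315695/7) = √2209865/7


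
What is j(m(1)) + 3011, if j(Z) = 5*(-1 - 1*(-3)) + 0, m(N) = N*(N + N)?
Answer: 3021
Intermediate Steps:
m(N) = 2*N² (m(N) = N*(2*N) = 2*N²)
j(Z) = 10 (j(Z) = 5*(-1 + 3) + 0 = 5*2 + 0 = 10 + 0 = 10)
j(m(1)) + 3011 = 10 + 3011 = 3021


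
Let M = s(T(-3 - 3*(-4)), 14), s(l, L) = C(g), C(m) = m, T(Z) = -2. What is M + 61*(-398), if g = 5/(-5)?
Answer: -24279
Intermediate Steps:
g = -1 (g = 5*(-1/5) = -1)
s(l, L) = -1
M = -1
M + 61*(-398) = -1 + 61*(-398) = -1 - 24278 = -24279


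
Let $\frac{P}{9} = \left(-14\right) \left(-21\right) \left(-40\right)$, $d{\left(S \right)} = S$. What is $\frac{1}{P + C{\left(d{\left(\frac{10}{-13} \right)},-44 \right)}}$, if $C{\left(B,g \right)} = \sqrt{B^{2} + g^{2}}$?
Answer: $- \frac{4471740}{473288879779} - \frac{13 \sqrt{81821}}{946577759558} \approx -9.4522 \cdot 10^{-6}$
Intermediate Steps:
$P = -105840$ ($P = 9 \left(-14\right) \left(-21\right) \left(-40\right) = 9 \cdot 294 \left(-40\right) = 9 \left(-11760\right) = -105840$)
$\frac{1}{P + C{\left(d{\left(\frac{10}{-13} \right)},-44 \right)}} = \frac{1}{-105840 + \sqrt{\left(\frac{10}{-13}\right)^{2} + \left(-44\right)^{2}}} = \frac{1}{-105840 + \sqrt{\left(10 \left(- \frac{1}{13}\right)\right)^{2} + 1936}} = \frac{1}{-105840 + \sqrt{\left(- \frac{10}{13}\right)^{2} + 1936}} = \frac{1}{-105840 + \sqrt{\frac{100}{169} + 1936}} = \frac{1}{-105840 + \sqrt{\frac{327284}{169}}} = \frac{1}{-105840 + \frac{2 \sqrt{81821}}{13}}$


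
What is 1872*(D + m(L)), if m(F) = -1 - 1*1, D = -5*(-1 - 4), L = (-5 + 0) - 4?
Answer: 43056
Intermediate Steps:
L = -9 (L = -5 - 4 = -9)
D = 25 (D = -5*(-5) = 25)
m(F) = -2 (m(F) = -1 - 1 = -2)
1872*(D + m(L)) = 1872*(25 - 2) = 1872*23 = 43056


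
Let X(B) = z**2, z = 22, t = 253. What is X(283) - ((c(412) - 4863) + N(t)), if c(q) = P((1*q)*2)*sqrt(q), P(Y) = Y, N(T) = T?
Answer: 5094 - 1648*sqrt(103) ≈ -11631.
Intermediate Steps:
X(B) = 484 (X(B) = 22**2 = 484)
c(q) = 2*q**(3/2) (c(q) = ((1*q)*2)*sqrt(q) = (q*2)*sqrt(q) = (2*q)*sqrt(q) = 2*q**(3/2))
X(283) - ((c(412) - 4863) + N(t)) = 484 - ((2*412**(3/2) - 4863) + 253) = 484 - ((2*(824*sqrt(103)) - 4863) + 253) = 484 - ((1648*sqrt(103) - 4863) + 253) = 484 - ((-4863 + 1648*sqrt(103)) + 253) = 484 - (-4610 + 1648*sqrt(103)) = 484 + (4610 - 1648*sqrt(103)) = 5094 - 1648*sqrt(103)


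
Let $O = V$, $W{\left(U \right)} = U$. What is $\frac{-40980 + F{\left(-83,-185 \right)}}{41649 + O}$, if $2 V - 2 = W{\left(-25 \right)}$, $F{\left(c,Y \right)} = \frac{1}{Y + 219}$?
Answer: $- \frac{1393319}{1415675} \approx -0.98421$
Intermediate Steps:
$F{\left(c,Y \right)} = \frac{1}{219 + Y}$
$V = - \frac{23}{2}$ ($V = 1 + \frac{1}{2} \left(-25\right) = 1 - \frac{25}{2} = - \frac{23}{2} \approx -11.5$)
$O = - \frac{23}{2} \approx -11.5$
$\frac{-40980 + F{\left(-83,-185 \right)}}{41649 + O} = \frac{-40980 + \frac{1}{219 - 185}}{41649 - \frac{23}{2}} = \frac{-40980 + \frac{1}{34}}{\frac{83275}{2}} = \left(-40980 + \frac{1}{34}\right) \frac{2}{83275} = \left(- \frac{1393319}{34}\right) \frac{2}{83275} = - \frac{1393319}{1415675}$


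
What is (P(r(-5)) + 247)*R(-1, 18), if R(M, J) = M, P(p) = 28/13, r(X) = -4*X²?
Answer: -3239/13 ≈ -249.15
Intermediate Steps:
P(p) = 28/13 (P(p) = 28*(1/13) = 28/13)
(P(r(-5)) + 247)*R(-1, 18) = (28/13 + 247)*(-1) = (3239/13)*(-1) = -3239/13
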